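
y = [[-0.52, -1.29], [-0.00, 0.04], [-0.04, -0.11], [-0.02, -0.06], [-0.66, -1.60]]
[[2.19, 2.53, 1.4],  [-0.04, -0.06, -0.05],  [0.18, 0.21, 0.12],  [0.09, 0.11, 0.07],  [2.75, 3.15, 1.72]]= y @ [[-1.91, -1.16, 0.69],[-0.93, -1.49, -1.36]]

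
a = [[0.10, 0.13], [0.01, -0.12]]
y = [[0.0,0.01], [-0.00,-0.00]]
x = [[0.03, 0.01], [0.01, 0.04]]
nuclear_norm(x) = 0.07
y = a @ x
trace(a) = -0.02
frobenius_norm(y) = 0.01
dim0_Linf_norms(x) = [0.03, 0.04]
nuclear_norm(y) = 0.01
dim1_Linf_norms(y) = [0.01, 0.0]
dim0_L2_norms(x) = [0.03, 0.04]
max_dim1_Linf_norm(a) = 0.13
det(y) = 0.00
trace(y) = 0.00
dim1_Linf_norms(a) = [0.13, 0.12]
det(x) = 0.00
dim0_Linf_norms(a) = [0.1, 0.13]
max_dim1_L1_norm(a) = 0.23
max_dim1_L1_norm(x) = 0.05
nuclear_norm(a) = 0.26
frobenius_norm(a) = 0.20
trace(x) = 0.07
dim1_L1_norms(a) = [0.23, 0.13]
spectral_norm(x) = 0.05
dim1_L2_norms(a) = [0.16, 0.12]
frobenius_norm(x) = 0.05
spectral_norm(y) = 0.01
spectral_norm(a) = 0.19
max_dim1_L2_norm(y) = 0.01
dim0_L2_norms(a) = [0.1, 0.18]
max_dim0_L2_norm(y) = 0.01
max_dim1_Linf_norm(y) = 0.01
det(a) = -0.01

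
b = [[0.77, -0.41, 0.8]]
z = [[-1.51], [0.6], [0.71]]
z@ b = [[-1.16, 0.62, -1.21], [0.46, -0.25, 0.48], [0.55, -0.29, 0.57]]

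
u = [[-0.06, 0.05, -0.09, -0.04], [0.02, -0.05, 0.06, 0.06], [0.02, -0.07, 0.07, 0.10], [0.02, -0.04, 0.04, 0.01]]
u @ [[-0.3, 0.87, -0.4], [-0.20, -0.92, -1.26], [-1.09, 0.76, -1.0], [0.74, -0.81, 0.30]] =[[0.08, -0.13, 0.04], [-0.02, 0.06, 0.01], [0.01, 0.05, 0.04], [-0.03, 0.08, 0.01]]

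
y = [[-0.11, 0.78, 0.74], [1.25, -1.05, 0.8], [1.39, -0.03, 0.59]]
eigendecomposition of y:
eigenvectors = [[-0.52, -0.57, -0.60], [-0.46, 0.74, -0.35], [-0.71, 0.37, 0.72]]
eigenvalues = [1.59, -1.61, -0.55]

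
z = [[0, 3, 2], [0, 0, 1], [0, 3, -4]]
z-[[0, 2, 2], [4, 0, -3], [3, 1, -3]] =[[0, 1, 0], [-4, 0, 4], [-3, 2, -1]]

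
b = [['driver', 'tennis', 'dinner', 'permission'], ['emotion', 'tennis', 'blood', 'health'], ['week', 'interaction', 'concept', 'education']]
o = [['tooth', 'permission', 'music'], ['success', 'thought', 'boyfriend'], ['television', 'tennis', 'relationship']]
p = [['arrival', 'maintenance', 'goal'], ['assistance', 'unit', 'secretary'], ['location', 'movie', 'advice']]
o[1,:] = ['success', 'thought', 'boyfriend']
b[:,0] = ['driver', 'emotion', 'week']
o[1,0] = 'success'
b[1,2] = 'blood'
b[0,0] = 'driver'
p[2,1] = 'movie'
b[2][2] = 'concept'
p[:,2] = ['goal', 'secretary', 'advice']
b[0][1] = 'tennis'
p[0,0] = 'arrival'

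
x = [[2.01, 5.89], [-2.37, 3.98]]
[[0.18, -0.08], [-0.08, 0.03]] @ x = [[0.55, 0.74], [-0.23, -0.35]]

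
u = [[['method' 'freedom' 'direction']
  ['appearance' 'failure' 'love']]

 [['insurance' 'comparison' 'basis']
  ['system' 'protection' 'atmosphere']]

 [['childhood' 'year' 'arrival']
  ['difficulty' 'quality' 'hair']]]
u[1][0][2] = 'basis'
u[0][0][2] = 'direction'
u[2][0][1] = 'year'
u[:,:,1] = [['freedom', 'failure'], ['comparison', 'protection'], ['year', 'quality']]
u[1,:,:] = [['insurance', 'comparison', 'basis'], ['system', 'protection', 'atmosphere']]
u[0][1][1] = 'failure'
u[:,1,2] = ['love', 'atmosphere', 'hair']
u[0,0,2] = 'direction'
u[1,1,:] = ['system', 'protection', 'atmosphere']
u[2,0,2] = 'arrival'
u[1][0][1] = 'comparison'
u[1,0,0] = 'insurance'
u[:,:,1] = [['freedom', 'failure'], ['comparison', 'protection'], ['year', 'quality']]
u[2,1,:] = ['difficulty', 'quality', 'hair']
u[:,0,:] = [['method', 'freedom', 'direction'], ['insurance', 'comparison', 'basis'], ['childhood', 'year', 'arrival']]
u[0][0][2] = 'direction'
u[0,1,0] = 'appearance'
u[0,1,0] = 'appearance'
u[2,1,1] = 'quality'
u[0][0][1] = 'freedom'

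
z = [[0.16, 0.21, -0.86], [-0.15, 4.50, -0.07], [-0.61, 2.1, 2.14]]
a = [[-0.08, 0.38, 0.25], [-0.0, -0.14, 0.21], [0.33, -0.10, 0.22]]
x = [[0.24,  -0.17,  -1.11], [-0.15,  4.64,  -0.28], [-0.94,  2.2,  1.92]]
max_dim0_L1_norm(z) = 6.81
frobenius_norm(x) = 5.69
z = a + x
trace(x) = 6.80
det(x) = -2.28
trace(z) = 6.80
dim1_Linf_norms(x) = [1.11, 4.64, 2.2]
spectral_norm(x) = 5.22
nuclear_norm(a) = 1.09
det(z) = -0.45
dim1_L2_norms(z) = [0.9, 4.5, 3.06]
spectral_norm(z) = 5.07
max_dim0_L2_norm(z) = 4.97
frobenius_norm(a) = 0.67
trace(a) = -0.00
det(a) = 0.04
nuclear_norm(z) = 7.29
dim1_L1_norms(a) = [0.71, 0.35, 0.65]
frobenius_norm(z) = 5.52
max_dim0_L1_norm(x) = 7.01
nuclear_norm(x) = 7.67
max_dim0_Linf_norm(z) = 4.5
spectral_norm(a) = 0.47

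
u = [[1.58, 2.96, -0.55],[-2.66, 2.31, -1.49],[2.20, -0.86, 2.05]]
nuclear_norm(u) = 9.08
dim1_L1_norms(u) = [5.09, 6.46, 5.11]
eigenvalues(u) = [(2.52+2.92j), (2.52-2.92j), (0.9+0j)]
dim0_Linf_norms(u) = [2.66, 2.96, 2.05]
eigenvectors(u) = [[-0.66+0.00j,-0.66-0.00j,(-0.37+0j)], [(-0.19-0.56j),-0.19+0.56j,(0.25+0j)], [(0.09+0.45j),0.09-0.45j,(0.9+0j)]]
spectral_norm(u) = 4.90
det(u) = 13.43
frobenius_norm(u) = 6.00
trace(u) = 5.94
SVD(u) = [[0.22, -0.96, -0.19],[0.77, 0.06, 0.63],[-0.59, -0.29, 0.75]] @ diag([4.900363538412198, 3.360901291256771, 0.8155854963330632]) @ [[-0.61, 0.60, -0.51], [-0.68, -0.73, -0.04], [-0.4, 0.32, 0.86]]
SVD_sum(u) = [[-0.67, 0.66, -0.56], [-2.32, 2.28, -1.93], [1.79, -1.76, 1.48]] + [[2.19, 2.35, 0.14], [-0.13, -0.14, -0.01], [0.66, 0.7, 0.04]] + [[0.06,-0.05,-0.13], [-0.2,0.17,0.44], [-0.24,0.20,0.53]]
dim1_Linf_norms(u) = [2.96, 2.66, 2.2]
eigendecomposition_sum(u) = [[(0.78+1.8j), (1.6-0.71j), (-0.13+0.94j)], [(-1.32+1.19j), (1.07+1.17j), (-0.85+0.16j)], [1.13-0.79j, (-0.72-1j), 0.67-0.05j]] + [[0.78-1.80j, 1.60+0.71j, (-0.13-0.94j)], [(-1.32-1.19j), 1.07-1.17j, -0.85-0.16j], [(1.13+0.79j), -0.72+1.00j, 0.67+0.05j]] + [[0.03-0.00j, -0.24-0.00j, -0.29-0.00j], [(-0.02+0j), 0.16+0.00j, (0.2+0j)], [(-0.07+0j), (0.57+0j), 0.71+0.00j]]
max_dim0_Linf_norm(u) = 2.96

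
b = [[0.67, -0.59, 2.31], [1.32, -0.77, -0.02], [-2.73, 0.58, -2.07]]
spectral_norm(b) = 4.21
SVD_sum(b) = [[1.51, -0.51, 1.49], [0.75, -0.25, 0.74], [-2.38, 0.80, -2.35]] + [[-0.77,0.15,0.83],  [0.68,-0.14,-0.73],  [-0.28,0.06,0.30]] + [[-0.06, -0.24, -0.02], [-0.10, -0.38, -0.03], [-0.07, -0.27, -0.02]]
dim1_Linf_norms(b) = [2.31, 1.32, 2.73]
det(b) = -3.66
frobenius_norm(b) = 4.53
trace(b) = -2.17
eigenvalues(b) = [(-0.77+2.29j), (-0.77-2.29j), (-0.63+0j)]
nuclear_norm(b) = 6.34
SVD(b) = [[-0.52, 0.73, 0.45], [-0.26, -0.64, 0.73], [0.82, 0.26, 0.52]] @ diag([4.211767762404074, 1.5820800266511204, 0.5486666609567011]) @ [[-0.69, 0.23, -0.68], [-0.67, 0.13, 0.73], [-0.26, -0.96, -0.06]]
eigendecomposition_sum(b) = [[0.35+1.34j, -0.27-0.21j, (1.18+0.31j)], [(0.78-0.21j), (-0.12+0.16j), 0.17-0.69j], [-1.34-0.54j, (0.34-0.09j), (-1+0.79j)]] + [[(0.35-1.34j), -0.27+0.21j, (1.18-0.31j)], [0.78+0.21j, (-0.12-0.16j), (0.17+0.69j)], [-1.34+0.54j, (0.34+0.09j), (-1-0.79j)]] + [[(-0.03+0j),-0.06-0.00j,(-0.04-0j)], [(-0.23+0j),(-0.53-0j),-0.37-0.00j], [(-0.05+0j),(-0.1-0j),-0.07-0.00j]]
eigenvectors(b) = [[(-0.38-0.51j), -0.38+0.51j, (0.11+0j)], [(-0.3+0.23j), -0.30-0.23j, 0.98+0.00j], [0.67+0.00j, 0.67-0.00j, 0.19+0.00j]]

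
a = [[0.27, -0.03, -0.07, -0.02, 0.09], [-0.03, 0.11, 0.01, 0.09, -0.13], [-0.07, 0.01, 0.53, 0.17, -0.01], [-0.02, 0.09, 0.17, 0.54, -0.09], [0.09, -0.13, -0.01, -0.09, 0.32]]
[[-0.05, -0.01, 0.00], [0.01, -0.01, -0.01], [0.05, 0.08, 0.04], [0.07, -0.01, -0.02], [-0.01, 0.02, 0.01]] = a @ [[-0.17, -0.01, 0.03], [-0.01, -0.06, -0.00], [0.04, 0.16, 0.10], [0.11, -0.05, -0.07], [0.04, 0.02, 0.01]]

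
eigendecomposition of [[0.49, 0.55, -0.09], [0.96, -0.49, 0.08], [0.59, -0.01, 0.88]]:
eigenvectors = [[(0.37+0j), (0.01-0.26j), (0.01+0.26j)],[(-0.92+0j), (-0.07-0.18j), (-0.07+0.18j)],[(-0.13+0j), -0.95+0.00j, (-0.95-0j)]]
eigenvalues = [(-0.86+0j), (0.87+0.16j), (0.87-0.16j)]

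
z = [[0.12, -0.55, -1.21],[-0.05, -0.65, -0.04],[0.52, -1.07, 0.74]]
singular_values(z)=[1.49, 1.37, 0.27]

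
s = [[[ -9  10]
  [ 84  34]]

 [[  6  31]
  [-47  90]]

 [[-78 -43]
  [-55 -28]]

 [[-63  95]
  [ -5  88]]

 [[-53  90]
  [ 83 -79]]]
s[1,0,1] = 31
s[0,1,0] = 84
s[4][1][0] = 83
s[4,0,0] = -53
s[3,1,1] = 88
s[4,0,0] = -53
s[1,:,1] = [31, 90]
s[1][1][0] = -47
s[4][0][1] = 90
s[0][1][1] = 34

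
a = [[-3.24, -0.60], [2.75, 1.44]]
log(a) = [[1.15+3.45j,0.15+0.48j], [-0.70-2.21j,(-0.04-0.31j)]]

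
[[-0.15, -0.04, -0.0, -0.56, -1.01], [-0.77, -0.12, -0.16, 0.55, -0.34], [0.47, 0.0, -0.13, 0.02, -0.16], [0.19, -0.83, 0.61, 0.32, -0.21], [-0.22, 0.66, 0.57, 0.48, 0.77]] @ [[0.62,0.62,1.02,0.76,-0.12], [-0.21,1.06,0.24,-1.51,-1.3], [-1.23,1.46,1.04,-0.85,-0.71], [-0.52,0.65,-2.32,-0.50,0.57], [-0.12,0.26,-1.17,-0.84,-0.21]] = [[0.33, -0.76, 2.32, 1.07, -0.04], [-0.50, -0.57, -1.86, -0.26, 0.75], [0.46, 0.07, 0.48, 0.59, 0.08], [-0.60, 0.28, 0.13, 0.9, 0.85], [-1.32, 1.91, -1.49, -2.54, -1.12]]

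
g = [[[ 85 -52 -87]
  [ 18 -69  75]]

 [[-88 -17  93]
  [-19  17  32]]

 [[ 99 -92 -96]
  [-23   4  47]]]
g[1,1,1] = 17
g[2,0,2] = -96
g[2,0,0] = 99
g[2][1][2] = 47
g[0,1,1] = -69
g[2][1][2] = 47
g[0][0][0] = 85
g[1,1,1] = 17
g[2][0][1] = -92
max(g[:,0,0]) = 99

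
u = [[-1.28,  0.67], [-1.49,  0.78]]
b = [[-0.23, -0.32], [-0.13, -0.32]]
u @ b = [[0.21, 0.2], [0.24, 0.23]]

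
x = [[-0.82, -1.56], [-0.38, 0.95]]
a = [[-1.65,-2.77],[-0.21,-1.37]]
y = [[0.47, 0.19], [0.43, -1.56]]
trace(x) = 0.13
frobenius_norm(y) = 1.70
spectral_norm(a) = 3.48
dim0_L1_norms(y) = [0.9, 1.75]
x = y @ a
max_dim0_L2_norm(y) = 1.57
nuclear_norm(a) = 3.96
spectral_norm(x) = 1.91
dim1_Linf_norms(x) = [1.56, 0.95]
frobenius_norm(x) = 2.04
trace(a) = -3.02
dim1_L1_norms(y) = [0.66, 1.99]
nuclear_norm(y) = 2.12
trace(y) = -1.09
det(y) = -0.81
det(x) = -1.37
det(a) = 1.68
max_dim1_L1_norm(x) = 2.38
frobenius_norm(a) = 3.51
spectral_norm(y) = 1.62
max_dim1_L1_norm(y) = 1.99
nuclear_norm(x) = 2.63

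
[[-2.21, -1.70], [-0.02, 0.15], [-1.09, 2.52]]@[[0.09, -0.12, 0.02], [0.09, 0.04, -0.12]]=[[-0.35, 0.20, 0.16], [0.01, 0.01, -0.02], [0.13, 0.23, -0.32]]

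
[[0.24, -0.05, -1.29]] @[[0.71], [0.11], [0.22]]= [[-0.12]]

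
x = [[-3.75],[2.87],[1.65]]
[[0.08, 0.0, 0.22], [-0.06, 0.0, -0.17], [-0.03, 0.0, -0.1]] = x @ [[-0.02, -0.0, -0.06]]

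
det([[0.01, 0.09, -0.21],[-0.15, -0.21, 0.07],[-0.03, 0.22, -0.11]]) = 0.007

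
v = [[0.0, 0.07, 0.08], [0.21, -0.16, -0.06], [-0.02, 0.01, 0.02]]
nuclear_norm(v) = 0.38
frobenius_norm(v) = 0.29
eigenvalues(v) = [-0.22, 0.05, 0.03]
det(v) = -0.00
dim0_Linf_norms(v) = [0.21, 0.16, 0.08]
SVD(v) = [[0.24, 0.97, -0.10], [-0.97, 0.24, 0.07], [0.09, 0.08, 0.99]] @ diag([0.2790812499331054, 0.08637612326209301, 0.012362089871348429]) @ [[-0.73, 0.62, 0.28], [0.57, 0.34, 0.74], [-0.36, -0.71, 0.6]]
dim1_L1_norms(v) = [0.15, 0.43, 0.05]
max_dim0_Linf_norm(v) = 0.21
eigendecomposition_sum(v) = [[-0.05,0.05,0.03], [0.16,-0.18,-0.1], [-0.01,0.01,0.01]] + [[0.06, 0.02, 0.10], [0.06, 0.02, 0.10], [-0.02, -0.01, -0.03]] + [[-0.01, -0.01, -0.05], [-0.01, -0.01, -0.06], [0.01, 0.0, 0.04]]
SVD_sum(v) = [[-0.05, 0.04, 0.02], [0.2, -0.17, -0.08], [-0.02, 0.02, 0.01]] + [[0.05, 0.03, 0.06], [0.01, 0.01, 0.02], [0.00, 0.00, 0.01]] + [[0.00, 0.0, -0.00], [-0.00, -0.00, 0.00], [-0.00, -0.01, 0.01]]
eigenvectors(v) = [[0.28, -0.67, -0.51], [-0.96, -0.72, -0.72], [0.06, 0.19, 0.47]]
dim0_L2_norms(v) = [0.21, 0.17, 0.1]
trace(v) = -0.14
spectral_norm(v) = 0.28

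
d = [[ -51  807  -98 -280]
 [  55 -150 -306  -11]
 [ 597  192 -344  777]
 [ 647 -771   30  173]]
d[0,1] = 807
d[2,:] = [597, 192, -344, 777]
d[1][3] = -11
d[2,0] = 597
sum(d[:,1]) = 78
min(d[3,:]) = -771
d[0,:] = [-51, 807, -98, -280]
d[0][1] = 807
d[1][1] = -150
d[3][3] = 173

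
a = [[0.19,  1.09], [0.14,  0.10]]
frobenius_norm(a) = 1.12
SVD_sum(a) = [[0.20, 1.09], [0.02, 0.12]] + [[-0.01,0.0], [0.12,-0.02]]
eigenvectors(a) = [[0.95,-0.93], [0.3,0.37]]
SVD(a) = [[-0.99,-0.11], [-0.11,0.99]] @ diag([1.1132828454063948, 0.12000544205927331]) @ [[-0.18, -0.98], [0.98, -0.18]]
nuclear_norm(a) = 1.23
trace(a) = 0.29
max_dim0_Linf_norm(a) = 1.09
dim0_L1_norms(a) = [0.33, 1.19]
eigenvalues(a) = [0.54, -0.25]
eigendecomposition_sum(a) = [[0.30,0.75], [0.10,0.24]] + [[-0.11, 0.34], [0.04, -0.14]]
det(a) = -0.13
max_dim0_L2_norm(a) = 1.09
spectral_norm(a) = 1.11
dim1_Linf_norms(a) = [1.09, 0.14]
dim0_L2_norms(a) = [0.24, 1.09]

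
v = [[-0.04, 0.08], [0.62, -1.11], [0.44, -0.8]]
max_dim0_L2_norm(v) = 1.37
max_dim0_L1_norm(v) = 1.99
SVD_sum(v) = [[-0.04, 0.08], [0.62, -1.11], [0.44, -0.80]] + [[0.0,0.0], [0.0,0.0], [-0.0,-0.00]]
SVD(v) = [[-0.06, -0.62], [0.81, -0.48], [0.58, 0.61]] @ diag([1.5678205686184372, 0.006218087886264694]) @ [[0.49, -0.87], [-0.87, -0.49]]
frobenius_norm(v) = 1.57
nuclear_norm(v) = 1.57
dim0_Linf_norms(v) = [0.62, 1.11]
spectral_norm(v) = 1.57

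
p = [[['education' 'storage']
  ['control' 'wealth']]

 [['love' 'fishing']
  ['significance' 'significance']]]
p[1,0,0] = 'love'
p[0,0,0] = 'education'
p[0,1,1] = 'wealth'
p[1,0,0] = 'love'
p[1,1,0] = 'significance'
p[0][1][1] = 'wealth'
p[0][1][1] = 'wealth'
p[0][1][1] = 'wealth'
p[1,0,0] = 'love'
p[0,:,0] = ['education', 'control']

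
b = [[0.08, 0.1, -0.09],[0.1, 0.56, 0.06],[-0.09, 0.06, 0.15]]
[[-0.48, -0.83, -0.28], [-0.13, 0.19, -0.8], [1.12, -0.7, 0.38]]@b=[[-0.1, -0.53, -0.05],[0.08, 0.05, -0.1],[-0.01, -0.26, -0.09]]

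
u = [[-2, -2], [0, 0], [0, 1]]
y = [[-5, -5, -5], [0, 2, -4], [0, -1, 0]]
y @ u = [[10, 5], [0, -4], [0, 0]]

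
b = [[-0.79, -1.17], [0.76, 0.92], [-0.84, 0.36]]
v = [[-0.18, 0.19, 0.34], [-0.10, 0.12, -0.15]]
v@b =[[0.00, 0.51],[0.3, 0.17]]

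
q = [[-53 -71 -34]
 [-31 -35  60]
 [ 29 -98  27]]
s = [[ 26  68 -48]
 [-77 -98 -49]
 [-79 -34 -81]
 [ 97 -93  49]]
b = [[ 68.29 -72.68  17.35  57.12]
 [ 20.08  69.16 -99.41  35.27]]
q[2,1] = -98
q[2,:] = [29, -98, 27]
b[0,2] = 17.35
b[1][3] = 35.27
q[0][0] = -53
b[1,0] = 20.08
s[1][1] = -98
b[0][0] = 68.29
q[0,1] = -71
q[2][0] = 29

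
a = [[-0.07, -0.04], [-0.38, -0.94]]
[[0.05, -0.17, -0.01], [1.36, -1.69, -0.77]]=a @ [[0.07, 1.77, -0.45], [-1.47, 1.08, 1.0]]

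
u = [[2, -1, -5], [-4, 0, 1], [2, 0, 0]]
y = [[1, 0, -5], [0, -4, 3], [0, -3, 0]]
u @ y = [[2, 19, -13], [-4, -3, 20], [2, 0, -10]]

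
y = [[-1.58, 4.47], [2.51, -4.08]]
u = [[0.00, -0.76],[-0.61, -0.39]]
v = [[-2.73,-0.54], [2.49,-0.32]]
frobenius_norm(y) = 6.74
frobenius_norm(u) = 1.05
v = y @ u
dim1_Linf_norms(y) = [4.47, 4.08]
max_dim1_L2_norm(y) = 4.79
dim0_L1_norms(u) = [0.61, 1.15]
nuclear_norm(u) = 1.42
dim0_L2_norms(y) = [2.97, 6.05]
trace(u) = -0.39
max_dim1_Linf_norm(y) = 4.47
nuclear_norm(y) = 7.41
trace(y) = -5.66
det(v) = 2.22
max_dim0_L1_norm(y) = 8.55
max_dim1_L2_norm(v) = 2.78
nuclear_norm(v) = 4.30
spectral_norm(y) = 6.70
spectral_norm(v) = 3.70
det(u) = -0.46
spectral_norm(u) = 0.92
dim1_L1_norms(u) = [0.76, 1.0]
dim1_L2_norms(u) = [0.76, 0.72]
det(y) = -4.77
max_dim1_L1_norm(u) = 1.0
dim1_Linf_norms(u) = [0.76, 0.61]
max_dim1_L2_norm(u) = 0.76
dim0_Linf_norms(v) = [2.73, 0.54]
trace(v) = -3.05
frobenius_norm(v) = 3.75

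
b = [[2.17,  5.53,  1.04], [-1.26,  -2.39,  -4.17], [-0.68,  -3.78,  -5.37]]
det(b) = -24.83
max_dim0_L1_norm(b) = 11.7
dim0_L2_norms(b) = [2.6, 7.11, 6.88]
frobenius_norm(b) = 10.23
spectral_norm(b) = 9.49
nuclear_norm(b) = 13.94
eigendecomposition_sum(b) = [[(0.41-0j), 1.62-0.00j, (2.83+0j)], [-0.56+0.00j, -2.25+0.00j, -3.92-0.00j], [-0.83+0.00j, (-3.3+0j), (-5.77-0j)]] + [[(0.88+0.55j), (1.95-1.08j), (-0.9+1.01j)], [-0.35+0.15j, (-0.07+0.82j), (-0.12-0.48j)], [(0.07-0.17j), (-0.24-0.31j), 0.20+0.13j]] + [[0.88-0.55j, 1.95+1.08j, -0.90-1.01j], [(-0.35-0.15j), (-0.07-0.82j), -0.12+0.48j], [0.07+0.17j, (-0.24+0.31j), 0.20-0.13j]]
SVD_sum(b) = [[1.23,  3.65,  3.40],[-1.14,  -3.38,  -3.15],[-1.53,  -4.55,  -4.24]] + [[0.92, 1.89, -2.36], [0.39, 0.79, -0.99], [0.45, 0.93, -1.16]] + [[0.02, -0.01, 0.00], [-0.51, 0.20, -0.04], [0.39, -0.16, 0.03]]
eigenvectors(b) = [[(-0.38+0j), 0.93+0.00j, 0.93-0.00j],[(0.52+0j), -0.19+0.28j, (-0.19-0.28j)],[(0.77+0j), (-0.02-0.16j), (-0.02+0.16j)]]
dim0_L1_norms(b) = [4.11, 11.7, 10.58]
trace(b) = -5.59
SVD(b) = [[-0.54,  -0.84,  0.03], [0.50,  -0.35,  -0.79], [0.67,  -0.41,  0.61]] @ diag([9.487903885636534, 3.7607489193887984, 0.6958070294551352]) @ [[-0.24, -0.71, -0.66], [-0.29, -0.6, 0.75], [0.93, -0.37, 0.07]]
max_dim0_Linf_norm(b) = 5.53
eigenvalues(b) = [(-7.61+0j), (1.01+1.5j), (1.01-1.5j)]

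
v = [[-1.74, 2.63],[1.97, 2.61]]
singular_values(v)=[3.71, 2.62]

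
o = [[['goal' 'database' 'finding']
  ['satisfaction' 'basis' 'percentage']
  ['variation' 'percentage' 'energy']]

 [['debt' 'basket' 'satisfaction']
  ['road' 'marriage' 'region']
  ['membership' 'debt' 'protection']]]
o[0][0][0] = 'goal'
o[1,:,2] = ['satisfaction', 'region', 'protection']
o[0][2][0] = 'variation'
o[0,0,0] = 'goal'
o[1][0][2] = 'satisfaction'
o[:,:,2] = [['finding', 'percentage', 'energy'], ['satisfaction', 'region', 'protection']]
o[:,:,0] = [['goal', 'satisfaction', 'variation'], ['debt', 'road', 'membership']]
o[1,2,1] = 'debt'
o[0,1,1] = 'basis'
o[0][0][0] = 'goal'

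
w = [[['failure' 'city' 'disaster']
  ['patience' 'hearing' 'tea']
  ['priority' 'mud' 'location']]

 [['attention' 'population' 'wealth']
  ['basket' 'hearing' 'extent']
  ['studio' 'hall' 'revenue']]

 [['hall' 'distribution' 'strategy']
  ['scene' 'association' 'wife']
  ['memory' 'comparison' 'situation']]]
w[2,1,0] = 'scene'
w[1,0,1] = 'population'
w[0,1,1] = 'hearing'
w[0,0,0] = 'failure'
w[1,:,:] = [['attention', 'population', 'wealth'], ['basket', 'hearing', 'extent'], ['studio', 'hall', 'revenue']]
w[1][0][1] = 'population'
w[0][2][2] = 'location'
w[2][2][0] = 'memory'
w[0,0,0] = 'failure'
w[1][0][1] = 'population'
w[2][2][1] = 'comparison'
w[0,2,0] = 'priority'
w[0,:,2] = ['disaster', 'tea', 'location']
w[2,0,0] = 'hall'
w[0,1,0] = 'patience'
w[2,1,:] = ['scene', 'association', 'wife']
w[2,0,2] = 'strategy'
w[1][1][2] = 'extent'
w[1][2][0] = 'studio'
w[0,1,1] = 'hearing'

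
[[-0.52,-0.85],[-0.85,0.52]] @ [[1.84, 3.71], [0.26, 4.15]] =[[-1.18, -5.46], [-1.43, -1.00]]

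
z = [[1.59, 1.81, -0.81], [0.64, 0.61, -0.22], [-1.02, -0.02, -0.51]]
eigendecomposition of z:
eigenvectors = [[0.89, 0.31, -0.36], [0.33, 0.01, 0.63], [-0.30, 0.95, 0.69]]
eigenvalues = [2.53, -0.84, -0.0]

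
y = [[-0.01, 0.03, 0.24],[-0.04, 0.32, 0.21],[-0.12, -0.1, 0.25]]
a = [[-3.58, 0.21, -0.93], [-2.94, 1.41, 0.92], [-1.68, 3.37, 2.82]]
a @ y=[[0.14, 0.05, -1.05], [-0.14, 0.27, -0.18], [-0.46, 0.75, 1.01]]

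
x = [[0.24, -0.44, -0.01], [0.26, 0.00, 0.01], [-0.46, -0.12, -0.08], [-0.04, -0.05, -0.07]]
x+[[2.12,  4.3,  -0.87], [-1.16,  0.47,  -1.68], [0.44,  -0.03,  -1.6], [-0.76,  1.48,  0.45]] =[[2.36,3.86,-0.88],[-0.90,0.47,-1.67],[-0.02,-0.15,-1.68],[-0.80,1.43,0.38]]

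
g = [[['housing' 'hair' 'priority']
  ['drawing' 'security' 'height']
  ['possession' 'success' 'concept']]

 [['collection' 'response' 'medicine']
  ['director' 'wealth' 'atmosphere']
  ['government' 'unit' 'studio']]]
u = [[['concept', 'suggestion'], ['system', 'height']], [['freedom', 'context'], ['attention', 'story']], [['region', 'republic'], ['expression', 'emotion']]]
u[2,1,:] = ['expression', 'emotion']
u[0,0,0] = 'concept'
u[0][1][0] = 'system'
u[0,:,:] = [['concept', 'suggestion'], ['system', 'height']]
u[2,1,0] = 'expression'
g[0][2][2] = 'concept'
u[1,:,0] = ['freedom', 'attention']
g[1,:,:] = [['collection', 'response', 'medicine'], ['director', 'wealth', 'atmosphere'], ['government', 'unit', 'studio']]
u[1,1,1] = 'story'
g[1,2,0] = 'government'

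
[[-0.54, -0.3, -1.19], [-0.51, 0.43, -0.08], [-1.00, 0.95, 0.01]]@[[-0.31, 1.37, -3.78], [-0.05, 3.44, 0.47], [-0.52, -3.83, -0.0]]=[[0.80, 2.79, 1.9], [0.18, 1.09, 2.13], [0.26, 1.86, 4.23]]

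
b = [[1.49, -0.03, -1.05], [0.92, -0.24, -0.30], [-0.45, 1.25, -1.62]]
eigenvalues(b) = [1.39, 0.0, -1.76]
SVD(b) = [[-0.61,-0.62,-0.48], [-0.21,-0.46,0.86], [-0.76,0.63,0.15]] @ diag([2.2648067047563645, 1.8914410735042846, 0.0011205139807166982]) @ [[-0.34, -0.39, 0.86], [-0.87, 0.49, -0.12], [0.37, 0.78, 0.50]]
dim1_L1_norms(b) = [2.57, 1.46, 3.32]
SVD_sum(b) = [[0.47, 0.54, -1.19], [0.16, 0.18, -0.41], [0.58, 0.67, -1.48]] + [[1.02, -0.57, 0.14], [0.76, -0.43, 0.11], [-1.03, 0.58, -0.14]] + [[-0.00, -0.0, -0.00],[0.0, 0.0, 0.0],[0.0, 0.00, 0.00]]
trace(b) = -0.37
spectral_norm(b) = 2.26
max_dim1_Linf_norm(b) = 1.62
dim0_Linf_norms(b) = [1.49, 1.25, 1.62]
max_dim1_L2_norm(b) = 2.1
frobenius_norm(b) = 2.95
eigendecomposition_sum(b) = [[1.68, -0.45, -0.54], [0.92, -0.24, -0.3], [0.13, -0.04, -0.04]] + [[-0.00, 0.0, 0.00],[-0.0, 0.0, 0.0],[-0.00, 0.0, 0.0]] + [[-0.19, 0.41, -0.51], [-0.00, 0.0, -0.00], [-0.58, 1.28, -1.58]]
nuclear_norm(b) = 4.16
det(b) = -0.00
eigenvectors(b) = [[-0.87, 0.37, 0.31],  [-0.48, 0.78, 0.0],  [-0.07, 0.5, 0.95]]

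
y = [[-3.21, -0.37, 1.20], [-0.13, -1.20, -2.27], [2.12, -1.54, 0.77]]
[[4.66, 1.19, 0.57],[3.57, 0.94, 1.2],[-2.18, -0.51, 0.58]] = y@[[-1.62, -0.41, -0.16], [-1.23, -0.34, -0.68], [-0.83, -0.21, -0.16]]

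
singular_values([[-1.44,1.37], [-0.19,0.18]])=[2.0, 0.0]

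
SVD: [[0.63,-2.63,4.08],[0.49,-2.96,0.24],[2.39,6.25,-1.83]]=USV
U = [[-0.48, -0.88, 0.04], [-0.32, 0.14, -0.94], [0.82, -0.46, -0.35]]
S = [8.26, 3.28, 1.47]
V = [[0.18, 0.89, -0.43], [-0.48, -0.30, -0.82], [-0.86, 0.36, 0.37]]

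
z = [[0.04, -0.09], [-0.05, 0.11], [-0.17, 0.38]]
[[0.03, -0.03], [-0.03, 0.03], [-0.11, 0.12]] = z@[[0.02, -0.04], [-0.27, 0.3]]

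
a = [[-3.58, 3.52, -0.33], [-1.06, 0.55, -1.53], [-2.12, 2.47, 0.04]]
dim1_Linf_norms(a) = [3.58, 1.53, 2.47]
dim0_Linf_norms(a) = [3.58, 3.52, 1.53]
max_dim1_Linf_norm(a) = 3.58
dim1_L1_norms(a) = [7.43, 3.14, 4.63]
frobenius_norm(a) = 6.30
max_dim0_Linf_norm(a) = 3.58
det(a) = -1.56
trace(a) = -2.99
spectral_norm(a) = 6.11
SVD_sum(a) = [[-3.53, 3.55, -0.47], [-0.89, 0.90, -0.12], [-2.27, 2.28, -0.3]] + [[0.02, 0.03, 0.11], [-0.19, -0.37, -1.4], [0.05, 0.1, 0.38]] + [[-0.07, -0.06, 0.03], [0.02, 0.02, -0.01], [0.10, 0.09, -0.04]]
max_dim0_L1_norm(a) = 6.76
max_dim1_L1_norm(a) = 7.43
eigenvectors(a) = [[0.72+0.00j, (0.72-0j), -0.75+0.00j], [(0.51+0.28j), (0.51-0.28j), -0.66+0.00j], [0.36-0.14j, (0.36+0.14j), 0.09+0.00j]]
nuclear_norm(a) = 7.80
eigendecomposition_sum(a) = [[(-1.45-2.05j), (1.56+2.6j), -0.57+1.89j], [-0.23-1.99j, (0.1+2.42j), -1.12+1.11j], [-1.10-0.75j, (1.26+1j), 0.07+1.04j]] + [[(-1.45+2.05j), 1.56-2.60j, (-0.57-1.89j)], [(-0.23+1.99j), (0.1-2.42j), (-1.12-1.11j)], [(-1.1+0.75j), (1.26-1j), (0.07-1.04j)]] + [[-0.68-0.00j, 0.40+0.00j, 0.81+0.00j], [(-0.6-0j), (0.35+0j), (0.72+0j)], [0.09+0.00j, -0.05-0.00j, -0.10-0.00j]]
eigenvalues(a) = [(-1.28+1.41j), (-1.28-1.41j), (-0.43+0j)]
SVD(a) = [[-0.82, 0.08, -0.56], [-0.21, -0.96, 0.17], [-0.53, 0.26, 0.81]] @ diag([6.110790595533175, 1.519719747898362, 0.16819686498566136]) @ [[0.70, -0.71, 0.09], [0.13, 0.25, 0.96], [0.7, 0.66, -0.27]]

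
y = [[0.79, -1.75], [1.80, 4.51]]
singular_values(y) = [5.05, 1.33]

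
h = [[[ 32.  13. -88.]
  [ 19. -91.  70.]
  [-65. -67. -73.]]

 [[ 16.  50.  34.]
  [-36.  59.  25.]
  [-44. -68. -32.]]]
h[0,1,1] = -91.0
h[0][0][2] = -88.0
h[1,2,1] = -68.0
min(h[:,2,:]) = -73.0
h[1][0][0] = 16.0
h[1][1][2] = 25.0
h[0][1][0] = 19.0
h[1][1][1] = 59.0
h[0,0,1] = 13.0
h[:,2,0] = [-65.0, -44.0]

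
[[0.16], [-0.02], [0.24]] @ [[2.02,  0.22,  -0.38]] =[[0.32,0.04,-0.06], [-0.04,-0.00,0.01], [0.48,0.05,-0.09]]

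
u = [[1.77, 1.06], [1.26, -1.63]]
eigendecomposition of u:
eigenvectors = [[0.95, -0.27], [0.32, 0.96]]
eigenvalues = [2.13, -1.99]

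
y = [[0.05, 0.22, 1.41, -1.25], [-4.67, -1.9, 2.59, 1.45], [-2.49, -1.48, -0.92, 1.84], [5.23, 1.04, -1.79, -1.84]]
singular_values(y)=[8.71, 2.94, 0.86, 0.38]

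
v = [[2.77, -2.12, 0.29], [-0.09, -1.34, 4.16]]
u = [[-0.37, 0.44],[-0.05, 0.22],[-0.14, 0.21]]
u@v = [[-1.06, 0.19, 1.72], [-0.16, -0.19, 0.90], [-0.41, 0.02, 0.83]]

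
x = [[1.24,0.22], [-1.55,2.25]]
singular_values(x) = [2.79, 1.12]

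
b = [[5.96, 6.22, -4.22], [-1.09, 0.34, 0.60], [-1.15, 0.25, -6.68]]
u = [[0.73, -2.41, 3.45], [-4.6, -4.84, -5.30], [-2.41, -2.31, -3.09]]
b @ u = [[-14.09,-34.72,0.64], [-3.81,-0.4,-7.42], [14.11,16.99,15.35]]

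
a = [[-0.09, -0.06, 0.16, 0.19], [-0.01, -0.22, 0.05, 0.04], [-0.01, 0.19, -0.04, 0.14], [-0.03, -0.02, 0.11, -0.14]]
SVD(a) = [[-0.40, 0.79, 0.36, -0.3], [-0.67, 0.08, -0.45, 0.59], [0.58, 0.51, 0.06, 0.63], [-0.23, -0.34, 0.82, 0.4]] @ diag([0.3247324172848232, 0.29129342350196336, 0.16152579720575957, 0.0025328691053976998]) @ [[0.14, 0.88, -0.45, 0.03], [-0.23, 0.13, 0.25, 0.93], [-0.33, 0.45, 0.75, -0.35], [0.91, 0.06, 0.40, 0.11]]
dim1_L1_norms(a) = [0.5, 0.32, 0.38, 0.3]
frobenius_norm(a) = 0.47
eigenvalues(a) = [(0.02+0j), (-0.04+0j), (-0.24+0j), (-0.24-0j)]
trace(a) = -0.49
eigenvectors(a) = [[(0.87+0j), (0.96+0j), (0.18+0.02j), (0.18-0.02j)],[(0.08+0j), (0.03+0j), (-0.13+0.02j), (-0.13-0.02j)],[(0.46+0j), 0.29+0.00j, (0.65-0.01j), (0.65+0.01j)],[(0.14+0j), (0.03+0j), -0.72+0.00j, (-0.72-0j)]]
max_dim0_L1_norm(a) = 0.51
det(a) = -0.00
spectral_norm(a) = 0.32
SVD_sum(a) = [[-0.02, -0.12, 0.06, -0.0], [-0.03, -0.19, 0.1, -0.01], [0.03, 0.17, -0.09, 0.01], [-0.01, -0.07, 0.03, -0.00]] + [[-0.05, 0.03, 0.06, 0.21], [-0.01, 0.00, 0.01, 0.02], [-0.03, 0.02, 0.04, 0.14], [0.02, -0.01, -0.02, -0.09]] + [[-0.02, 0.03, 0.04, -0.02], [0.02, -0.03, -0.05, 0.02], [-0.0, 0.0, 0.01, -0.0], [-0.04, 0.06, 0.1, -0.05]] + [[-0.0, -0.00, -0.00, -0.0], [0.00, 0.0, 0.00, 0.0], [0.00, 0.0, 0.00, 0.00], [0.00, 0.0, 0.00, 0.0]]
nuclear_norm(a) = 0.78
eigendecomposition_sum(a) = [[(-0.02+0j), 0.04+0.00j, (0.05-0j), 0.03+0.00j],[-0.00+0.00j, 0.00+0.00j, -0j, 0j],[(-0.01+0j), (0.02+0j), (0.03-0j), 0.02+0.00j],[-0.00+0.00j, 0.01+0.00j, (0.01-0j), 0.01+0.00j]] + [[-0.08+0.00j, 0.13+0.00j, (0.11-0j), 0.05+0.00j], [-0.00+0.00j, 0j, -0j, 0.00+0.00j], [(-0.02+0j), 0.04+0.00j, 0.03-0.00j, (0.02+0j)], [(-0+0j), 0.00+0.00j, -0j, 0.00+0.00j]] + [[0.01j, (-0.12+0.92j), 0.00-0.10j, (0.05-0.25j)], [-0.00-0.00j, -0.11-0.66j, (0.02+0.07j), 0.02+0.18j], [(0.01+0.02j), (0.06+3.4j), -0.05-0.36j, (0.05-0.93j)], [-0.01-0.02j, -0.02-3.77j, (0.05+0.41j), -0.07+1.03j]] + [[-0.01j,(-0.12-0.92j),0.1j,0.05+0.25j], [(-0+0j),(-0.11+0.66j),(0.02-0.07j),0.02-0.18j], [0.01-0.02j,0.06-3.40j,(-0.05+0.36j),(0.05+0.93j)], [(-0.01+0.02j),-0.02+3.77j,0.05-0.41j,-0.07-1.03j]]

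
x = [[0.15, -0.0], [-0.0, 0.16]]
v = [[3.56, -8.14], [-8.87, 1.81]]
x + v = [[3.71, -8.14], [-8.87, 1.97]]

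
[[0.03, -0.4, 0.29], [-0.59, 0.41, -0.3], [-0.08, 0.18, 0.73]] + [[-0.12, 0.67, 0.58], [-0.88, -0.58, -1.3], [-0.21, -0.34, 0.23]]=[[-0.09,0.27,0.87], [-1.47,-0.17,-1.6], [-0.29,-0.16,0.96]]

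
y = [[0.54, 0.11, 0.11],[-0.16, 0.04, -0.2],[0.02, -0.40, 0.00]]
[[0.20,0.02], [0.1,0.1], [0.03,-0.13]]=y @ [[0.58, 0.07], [-0.05, 0.34], [-0.96, -0.47]]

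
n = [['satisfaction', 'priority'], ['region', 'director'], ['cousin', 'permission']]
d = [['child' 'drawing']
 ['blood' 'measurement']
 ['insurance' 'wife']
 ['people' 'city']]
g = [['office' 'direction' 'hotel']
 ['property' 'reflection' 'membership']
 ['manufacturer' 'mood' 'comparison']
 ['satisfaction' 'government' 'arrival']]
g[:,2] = ['hotel', 'membership', 'comparison', 'arrival']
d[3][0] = 'people'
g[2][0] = 'manufacturer'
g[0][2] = 'hotel'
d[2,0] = 'insurance'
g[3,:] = ['satisfaction', 'government', 'arrival']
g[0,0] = 'office'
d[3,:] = ['people', 'city']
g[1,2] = 'membership'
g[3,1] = 'government'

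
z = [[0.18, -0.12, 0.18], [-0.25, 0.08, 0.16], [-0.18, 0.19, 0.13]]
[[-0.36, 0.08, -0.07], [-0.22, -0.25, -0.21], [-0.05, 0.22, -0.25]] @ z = [[-0.07, 0.04, -0.06], [0.06, -0.03, -0.11], [-0.02, -0.02, -0.01]]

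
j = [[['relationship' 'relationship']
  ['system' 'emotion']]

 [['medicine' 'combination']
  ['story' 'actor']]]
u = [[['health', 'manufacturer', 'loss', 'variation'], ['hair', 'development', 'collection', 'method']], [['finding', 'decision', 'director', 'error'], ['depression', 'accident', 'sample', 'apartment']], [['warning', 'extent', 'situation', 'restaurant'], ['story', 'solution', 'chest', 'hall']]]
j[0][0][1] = 'relationship'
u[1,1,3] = 'apartment'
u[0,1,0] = 'hair'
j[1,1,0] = 'story'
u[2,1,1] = 'solution'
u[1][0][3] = 'error'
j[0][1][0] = 'system'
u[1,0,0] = 'finding'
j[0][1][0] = 'system'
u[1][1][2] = 'sample'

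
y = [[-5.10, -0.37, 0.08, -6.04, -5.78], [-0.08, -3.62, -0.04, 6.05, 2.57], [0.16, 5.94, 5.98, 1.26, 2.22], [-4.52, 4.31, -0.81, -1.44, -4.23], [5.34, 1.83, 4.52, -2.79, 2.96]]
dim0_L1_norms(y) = [15.2, 16.07, 11.43, 17.58, 17.76]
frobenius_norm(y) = 18.93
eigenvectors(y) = [[0.59, 0.73, -0.63, 0.08, -0.16], [-0.53, 0.09, 0.01, 0.18, -0.01], [0.17, 0.04, -0.15, -0.15, 0.66], [0.57, 0.29, -0.30, 0.59, -0.30], [-0.11, -0.62, 0.70, -0.77, 0.66]]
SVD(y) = [[-0.70, 0.11, 0.22, 0.68, -0.01], [0.36, -0.44, -0.36, 0.56, 0.48], [0.22, 0.67, -0.56, 0.3, -0.32], [-0.48, 0.2, -0.48, -0.36, 0.60], [0.33, 0.55, 0.52, 0.09, 0.55]] @ diag([13.402103823938695, 10.812521939261902, 7.070711732152383, 3.4237167222560854, 0.4178298839177461]) @ [[0.56, -0.09, 0.23, 0.48, 0.63], [0.15, 0.68, 0.59, -0.40, 0.05], [0.54, -0.46, -0.08, -0.70, 0.02], [-0.38, -0.56, 0.74, -0.02, 0.00], [0.48, -0.04, 0.22, 0.34, -0.78]]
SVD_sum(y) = [[-5.21,0.84,-2.17,-4.47,-5.87],[2.67,-0.43,1.11,2.29,3.01],[1.65,-0.26,0.69,1.41,1.86],[-3.60,0.58,-1.5,-3.09,-4.06],[2.46,-0.39,1.02,2.11,2.77]] + [[0.18,0.78,0.67,-0.46,0.06], [-0.74,-3.29,-2.83,1.92,-0.23], [1.11,4.94,4.24,-2.88,0.35], [0.33,1.47,1.26,-0.86,0.10], [0.92,4.1,3.52,-2.39,0.29]] + [[0.82, -0.7, -0.13, -1.07, 0.03], [-1.38, 1.18, 0.21, 1.8, -0.06], [-2.14, 1.83, 0.33, 2.79, -0.09], [-1.84, 1.58, 0.29, 2.40, -0.08], [1.98, -1.69, -0.31, -2.58, 0.08]] + [[-0.89, -1.29, 1.71, -0.04, 0.0], [-0.73, -1.07, 1.41, -0.03, 0.0], [-0.39, -0.57, 0.75, -0.02, 0.0], [0.48, 0.69, -0.92, 0.02, -0.0], [-0.12, -0.18, 0.23, -0.01, 0.00]] + [[-0.0, 0.00, -0.0, -0.00, 0.00], [0.10, -0.01, 0.04, 0.07, -0.16], [-0.06, 0.01, -0.03, -0.05, 0.1], [0.12, -0.01, 0.06, 0.09, -0.19], [0.11, -0.01, 0.05, 0.08, -0.18]]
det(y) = -1465.75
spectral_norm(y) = 13.40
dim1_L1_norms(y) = [17.37, 12.36, 15.56, 15.31, 17.44]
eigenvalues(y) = [-9.54, -2.61, -1.57, 5.02, 7.47]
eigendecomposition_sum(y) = [[-1.34,4.21,0.74,-5.45,-3.46], [1.2,-3.77,-0.66,4.87,3.09], [-0.37,1.18,0.21,-1.52,-0.97], [-1.29,4.07,0.72,-5.27,-3.35], [0.24,-0.76,-0.13,0.99,0.63]] + [[-5.2,  -7.62,  2.60,  -3.46,  -5.55], [-0.62,  -0.91,  0.31,  -0.41,  -0.66], [-0.31,  -0.46,  0.16,  -0.21,  -0.33], [-2.05,  -3.00,  1.03,  -1.36,  -2.19], [4.42,  6.47,  -2.21,  2.94,  4.71]] + [[1.69, 3.78, -1.94, 3.01, 3.79], [-0.02, -0.05, 0.02, -0.04, -0.05], [0.4, 0.89, -0.46, 0.71, 0.89], [0.82, 1.82, -0.94, 1.46, 1.83], [-1.88, -4.2, 2.16, -3.35, -4.21]] + [[-0.27, 0.51, 0.17, 0.72, 0.1], [-0.63, 1.21, 0.41, 1.70, 0.24], [0.53, -1.01, -0.34, -1.42, -0.2], [-2.03, 3.86, 1.31, 5.43, 0.77], [2.64, -5.02, -1.7, -7.07, -1.0]] + [[0.02, -1.25, -1.5, -0.86, -0.66], [0.00, -0.10, -0.12, -0.07, -0.05], [-0.08, 5.34, 6.41, 3.7, 2.83], [0.04, -2.44, -2.93, -1.69, -1.29], [-0.08, 5.34, 6.41, 3.7, 2.83]]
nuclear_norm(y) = 35.13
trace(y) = -1.22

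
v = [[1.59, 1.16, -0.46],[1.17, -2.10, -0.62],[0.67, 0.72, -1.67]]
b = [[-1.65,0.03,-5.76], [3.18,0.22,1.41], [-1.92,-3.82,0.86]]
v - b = [[3.24, 1.13, 5.30], [-2.01, -2.32, -2.03], [2.59, 4.54, -2.53]]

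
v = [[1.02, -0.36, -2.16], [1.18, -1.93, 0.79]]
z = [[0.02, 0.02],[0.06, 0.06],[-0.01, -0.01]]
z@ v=[[0.04, -0.05, -0.03], [0.13, -0.14, -0.08], [-0.02, 0.02, 0.01]]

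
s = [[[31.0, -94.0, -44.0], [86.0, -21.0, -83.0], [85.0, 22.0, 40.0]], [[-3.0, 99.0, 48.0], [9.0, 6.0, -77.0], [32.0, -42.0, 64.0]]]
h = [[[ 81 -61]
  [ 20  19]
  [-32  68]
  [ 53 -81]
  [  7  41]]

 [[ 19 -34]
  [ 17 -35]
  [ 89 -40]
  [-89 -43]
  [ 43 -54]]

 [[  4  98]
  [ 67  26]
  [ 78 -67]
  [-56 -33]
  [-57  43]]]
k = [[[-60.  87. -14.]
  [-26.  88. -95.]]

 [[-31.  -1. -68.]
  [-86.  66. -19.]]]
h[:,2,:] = [[-32, 68], [89, -40], [78, -67]]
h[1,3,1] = -43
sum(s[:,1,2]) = -160.0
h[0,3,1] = -81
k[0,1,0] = -26.0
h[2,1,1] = 26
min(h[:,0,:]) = -61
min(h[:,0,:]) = -61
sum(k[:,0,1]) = 86.0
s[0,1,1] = -21.0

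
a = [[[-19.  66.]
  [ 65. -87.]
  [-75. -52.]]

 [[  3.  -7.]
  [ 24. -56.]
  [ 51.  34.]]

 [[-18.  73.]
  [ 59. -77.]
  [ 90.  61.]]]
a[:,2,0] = [-75.0, 51.0, 90.0]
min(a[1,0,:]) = -7.0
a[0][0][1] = 66.0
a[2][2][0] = 90.0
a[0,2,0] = -75.0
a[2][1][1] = -77.0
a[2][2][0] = 90.0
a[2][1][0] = 59.0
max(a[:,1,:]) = 65.0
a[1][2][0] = 51.0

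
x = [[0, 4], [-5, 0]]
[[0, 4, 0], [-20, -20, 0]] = x @ [[4, 4, 0], [0, 1, 0]]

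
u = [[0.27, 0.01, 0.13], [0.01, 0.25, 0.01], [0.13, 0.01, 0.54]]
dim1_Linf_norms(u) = [0.27, 0.25, 0.54]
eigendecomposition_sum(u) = [[0.08,0.01,0.21], [0.01,0.00,0.02], [0.21,0.02,0.51]] + [[0.18, -0.03, -0.07], [-0.03, 0.01, 0.01], [-0.07, 0.01, 0.03]] + [[0.0,0.03,-0.0], [0.03,0.24,-0.02], [-0.00,-0.02,0.00]]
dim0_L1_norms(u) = [0.41, 0.27, 0.68]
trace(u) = 1.06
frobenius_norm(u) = 0.68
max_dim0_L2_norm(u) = 0.56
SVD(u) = [[-0.37, 0.14, 0.92], [-0.04, 0.99, -0.17], [-0.93, -0.10, -0.36]] @ diag([0.5929106674538865, 0.25043724053217764, 0.21665209201393573]) @ [[-0.37, -0.04, -0.93], [0.14, 0.99, -0.10], [0.92, -0.17, -0.36]]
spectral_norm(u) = 0.59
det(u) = 0.03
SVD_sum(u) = [[0.08, 0.01, 0.21], [0.01, 0.0, 0.02], [0.21, 0.02, 0.51]] + [[0.00,0.03,-0.00], [0.03,0.24,-0.02], [-0.00,-0.02,0.00]] + [[0.18, -0.03, -0.07], [-0.03, 0.01, 0.01], [-0.07, 0.01, 0.03]]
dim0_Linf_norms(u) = [0.27, 0.25, 0.54]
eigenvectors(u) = [[0.37, 0.92, -0.14], [0.04, -0.17, -0.99], [0.93, -0.36, 0.1]]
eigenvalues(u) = [0.59, 0.22, 0.25]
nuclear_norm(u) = 1.06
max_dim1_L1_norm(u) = 0.68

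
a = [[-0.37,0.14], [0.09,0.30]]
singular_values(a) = [0.4, 0.31]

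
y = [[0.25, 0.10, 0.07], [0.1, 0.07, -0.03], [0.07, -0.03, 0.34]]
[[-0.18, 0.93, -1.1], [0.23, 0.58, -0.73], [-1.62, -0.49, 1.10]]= y@[[0.19, 2.8, -4.67], [1.02, 3.5, -2.09], [-4.72, -1.72, 4.01]]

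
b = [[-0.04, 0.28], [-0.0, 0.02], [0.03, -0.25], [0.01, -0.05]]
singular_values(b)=[0.38, 0.01]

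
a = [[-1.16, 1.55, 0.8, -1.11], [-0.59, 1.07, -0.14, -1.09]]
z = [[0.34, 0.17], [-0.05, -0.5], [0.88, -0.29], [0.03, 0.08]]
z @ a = [[-0.49, 0.71, 0.25, -0.56], [0.35, -0.61, 0.03, 0.6], [-0.85, 1.05, 0.74, -0.66], [-0.08, 0.13, 0.01, -0.12]]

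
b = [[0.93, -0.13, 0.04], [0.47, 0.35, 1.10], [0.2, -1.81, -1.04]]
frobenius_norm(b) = 2.61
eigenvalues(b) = [(0.87+0j), (-0.32+1.22j), (-0.32-1.22j)]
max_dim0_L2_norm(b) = 1.85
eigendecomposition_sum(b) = [[(0.9+0j), (-0.1-0j), (-0.04+0j)], [0.34+0.00j, (-0.04-0j), (-0.01+0j)], [-0.22-0.00j, 0.02+0.00j, (0.01+0j)]] + [[(0.02-0.02j), -0.02+0.07j, 0.04+0.04j],[(0.07-0.23j), 0.19+0.73j, 0.56+0.15j],[(0.21+0.22j), -0.92-0.26j, (-0.52+0.51j)]] + [[(0.02+0.02j),(-0.02-0.07j),0.04-0.04j], [(0.07+0.23j),(0.19-0.73j),(0.56-0.15j)], [(0.21-0.22j),(-0.92+0.26j),(-0.52-0.51j)]]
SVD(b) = [[0.04, 0.74, -0.67], [-0.42, 0.62, 0.66], [0.91, 0.25, 0.33]] @ diag([2.2771603421703572, 1.1754272890851514, 0.5171184236908507]) @ [[0.01, -0.79, -0.62], [0.88, -0.29, 0.38], [-0.48, -0.54, 0.69]]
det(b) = 1.38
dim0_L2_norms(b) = [1.06, 1.85, 1.51]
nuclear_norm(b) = 3.97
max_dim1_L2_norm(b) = 2.1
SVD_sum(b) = [[0.0, -0.07, -0.05], [-0.01, 0.75, 0.58], [0.02, -1.63, -1.27]] + [[0.76, -0.25, 0.33], [0.64, -0.21, 0.28], [0.26, -0.09, 0.11]] + [[0.17, 0.19, -0.24],  [-0.16, -0.19, 0.24],  [-0.08, -0.09, 0.12]]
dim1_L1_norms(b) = [1.1, 1.92, 3.05]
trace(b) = 0.24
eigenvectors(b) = [[(0.91+0j), 0.00+0.06j, -0.06j], [0.34+0.00j, 0.31+0.53j, (0.31-0.53j)], [-0.23+0.00j, (-0.78+0j), -0.78-0.00j]]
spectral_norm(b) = 2.28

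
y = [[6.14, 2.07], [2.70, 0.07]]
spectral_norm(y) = 6.98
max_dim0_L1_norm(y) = 8.84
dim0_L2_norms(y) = [6.71, 2.07]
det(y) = -5.16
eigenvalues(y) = [6.95, -0.74]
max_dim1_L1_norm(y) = 8.21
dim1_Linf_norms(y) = [6.14, 2.7]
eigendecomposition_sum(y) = [[6.22,  1.87], [2.44,  0.73]] + [[-0.08,0.20],  [0.26,-0.66]]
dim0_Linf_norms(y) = [6.14, 2.07]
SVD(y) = [[-0.93, -0.37], [-0.37, 0.93]] @ diag([6.9809179290912295, 0.7390432107073376]) @ [[-0.96,-0.28], [0.28,-0.96]]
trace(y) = 6.21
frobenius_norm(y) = 7.02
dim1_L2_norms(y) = [6.48, 2.7]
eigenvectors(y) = [[0.93, -0.29], [0.37, 0.96]]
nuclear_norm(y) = 7.72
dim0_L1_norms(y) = [8.84, 2.14]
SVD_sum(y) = [[6.22, 1.8], [2.51, 0.73]] + [[-0.08, 0.27], [0.19, -0.66]]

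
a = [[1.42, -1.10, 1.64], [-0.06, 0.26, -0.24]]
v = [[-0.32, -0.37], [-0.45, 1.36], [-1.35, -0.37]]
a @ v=[[-2.17, -2.63], [0.23, 0.46]]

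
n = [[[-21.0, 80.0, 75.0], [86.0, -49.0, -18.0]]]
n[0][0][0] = -21.0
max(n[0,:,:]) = 86.0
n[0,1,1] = -49.0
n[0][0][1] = 80.0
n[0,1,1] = -49.0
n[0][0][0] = -21.0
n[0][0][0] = -21.0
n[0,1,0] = 86.0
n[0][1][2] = -18.0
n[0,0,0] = -21.0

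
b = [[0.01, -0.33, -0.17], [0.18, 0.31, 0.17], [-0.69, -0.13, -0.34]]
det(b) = -0.01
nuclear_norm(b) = 1.31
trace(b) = -0.02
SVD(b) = [[0.23, 0.76, 0.6], [-0.40, -0.49, 0.77], [0.89, -0.41, 0.19]] @ diag([0.8552163412549114, 0.4132478325738114, 0.0416081545326134]) @ [[-0.8, -0.37, -0.48], [0.5, -0.85, -0.18], [0.34, 0.38, -0.86]]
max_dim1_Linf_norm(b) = 0.69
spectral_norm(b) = 0.86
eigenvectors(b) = [[0.17, -0.5, -0.68], [-0.26, -0.26, 0.22], [0.95, 0.83, 0.7]]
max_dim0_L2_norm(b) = 0.71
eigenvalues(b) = [-0.43, 0.12, 0.29]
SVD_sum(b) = [[-0.15, -0.07, -0.09], [0.27, 0.12, 0.16], [-0.61, -0.28, -0.36]] + [[0.16,  -0.27,  -0.06], [-0.1,  0.17,  0.04], [-0.08,  0.15,  0.03]] + [[0.01, 0.01, -0.02], [0.01, 0.01, -0.03], [0.00, 0.00, -0.01]]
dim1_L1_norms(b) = [0.51, 0.66, 1.16]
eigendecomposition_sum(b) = [[-0.1, -0.06, -0.08], [0.15, 0.08, 0.11], [-0.53, -0.31, -0.42]] + [[0.08, 0.16, 0.03], [0.04, 0.08, 0.02], [-0.13, -0.26, -0.05]] + [[0.02, -0.43, -0.12], [-0.01, 0.14, 0.04], [-0.03, 0.44, 0.13]]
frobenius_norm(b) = 0.95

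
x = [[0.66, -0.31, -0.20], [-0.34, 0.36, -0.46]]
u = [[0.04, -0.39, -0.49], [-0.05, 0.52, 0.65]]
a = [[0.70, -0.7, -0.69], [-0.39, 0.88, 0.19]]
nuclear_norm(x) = 1.39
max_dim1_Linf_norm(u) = 0.65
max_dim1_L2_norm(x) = 0.76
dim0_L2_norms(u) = [0.06, 0.65, 0.81]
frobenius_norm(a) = 1.56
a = u + x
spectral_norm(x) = 0.87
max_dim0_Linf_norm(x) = 0.66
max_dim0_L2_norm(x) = 0.74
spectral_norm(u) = 1.04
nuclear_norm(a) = 1.90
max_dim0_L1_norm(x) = 1.0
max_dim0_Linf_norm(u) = 0.65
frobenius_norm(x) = 1.01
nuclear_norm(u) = 1.05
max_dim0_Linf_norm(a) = 0.88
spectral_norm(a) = 1.50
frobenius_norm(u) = 1.04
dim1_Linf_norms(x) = [0.66, 0.46]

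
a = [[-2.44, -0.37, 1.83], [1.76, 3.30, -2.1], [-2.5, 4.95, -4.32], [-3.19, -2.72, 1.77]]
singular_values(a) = [8.43, 5.01, 1.33]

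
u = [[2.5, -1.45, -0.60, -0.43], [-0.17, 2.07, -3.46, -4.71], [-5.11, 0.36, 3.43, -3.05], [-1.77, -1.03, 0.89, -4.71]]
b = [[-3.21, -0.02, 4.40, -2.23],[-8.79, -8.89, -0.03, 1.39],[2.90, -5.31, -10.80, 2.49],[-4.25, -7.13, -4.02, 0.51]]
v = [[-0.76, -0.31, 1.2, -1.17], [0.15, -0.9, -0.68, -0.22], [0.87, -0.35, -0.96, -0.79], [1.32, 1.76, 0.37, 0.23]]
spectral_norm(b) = 16.40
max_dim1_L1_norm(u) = 11.95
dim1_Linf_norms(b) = [4.4, 8.89, 10.8, 7.13]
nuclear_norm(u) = 18.17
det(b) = -48.81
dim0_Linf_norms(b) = [8.79, 8.89, 10.8, 2.49]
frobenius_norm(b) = 20.92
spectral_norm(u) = 8.53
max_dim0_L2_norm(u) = 7.34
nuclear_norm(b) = 31.10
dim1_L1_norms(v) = [3.44, 1.95, 2.97, 3.68]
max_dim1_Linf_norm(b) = 10.8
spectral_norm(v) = 2.49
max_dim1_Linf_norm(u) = 5.11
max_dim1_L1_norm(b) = 21.5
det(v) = 1.20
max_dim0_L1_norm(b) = 21.35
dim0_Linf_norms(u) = [5.11, 2.07, 3.46, 4.71]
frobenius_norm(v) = 3.50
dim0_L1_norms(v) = [3.1, 3.32, 3.21, 2.41]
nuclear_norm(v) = 6.08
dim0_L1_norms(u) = [9.55, 4.91, 8.38, 12.9]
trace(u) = 3.29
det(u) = -41.24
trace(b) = -22.39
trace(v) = -2.39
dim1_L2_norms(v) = [1.87, 1.16, 1.56, 2.24]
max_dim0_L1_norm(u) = 12.9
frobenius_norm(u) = 11.04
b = u @ v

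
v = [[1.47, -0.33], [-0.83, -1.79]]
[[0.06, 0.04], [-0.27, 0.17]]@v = [[0.06, -0.09], [-0.54, -0.22]]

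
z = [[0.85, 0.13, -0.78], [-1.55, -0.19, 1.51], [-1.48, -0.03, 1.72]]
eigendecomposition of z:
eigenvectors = [[0.32, -0.57, 0.49], [-0.62, 0.67, -0.77], [-0.72, -0.48, 0.41]]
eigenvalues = [2.35, 0.03, -0.0]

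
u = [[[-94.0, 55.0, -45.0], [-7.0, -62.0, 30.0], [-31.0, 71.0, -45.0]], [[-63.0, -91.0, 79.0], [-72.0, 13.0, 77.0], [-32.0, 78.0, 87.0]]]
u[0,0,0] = -94.0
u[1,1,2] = 77.0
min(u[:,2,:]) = -45.0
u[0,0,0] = -94.0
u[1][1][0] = -72.0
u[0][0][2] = -45.0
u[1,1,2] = 77.0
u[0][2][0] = -31.0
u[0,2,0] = -31.0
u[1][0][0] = -63.0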